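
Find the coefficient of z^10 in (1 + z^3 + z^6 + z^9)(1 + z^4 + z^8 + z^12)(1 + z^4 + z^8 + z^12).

2

(1 + z^3 + z^6 + z^9) has coefficients 1,0,0,1,0,0,1,0,0,1 for degrees 0…9.
(1 + z^4 + z^8 + z^12) has coefficients 1,0,0,0,1,0,0,0,1,0,0 for degrees 0…10.
Finally multiplying by (1 + z^4 + z^8 + z^12), the product of all factors after the first has coefficients 1,0,0,0,2,0,0,0,3,0,0 for degrees 0…10.
[z^10] = 1·0 + 1·0 + 1·2 + 1·0 = 2.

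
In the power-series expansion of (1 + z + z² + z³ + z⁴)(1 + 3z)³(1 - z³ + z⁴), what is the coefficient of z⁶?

(1 + z + z² + z³ + z⁴) has coefficients 1,1,1,1,1 for degrees 0…4.
(1 + 3z)³ has coefficients 1,9,27,27,0,0,0 for degrees 0…6.
Finally multiplying by (1 - z³ + z⁴), the product of all factors after the first has coefficients 1,9,27,26,-8,-18,0 for degrees 0…6.
[z⁶] = 1·0 + 1·(-18) + 1·(-8) + 1·26 + 1·27 = 27.

27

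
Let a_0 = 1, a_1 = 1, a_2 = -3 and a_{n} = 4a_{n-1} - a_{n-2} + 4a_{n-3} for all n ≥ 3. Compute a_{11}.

The ordinary generating function has denominator 1 - 4q + q^2 - 4q^3.
Iterating the recurrence: a_0,…,a_{11} = 1, 1, -3, -9, -29, -119, -483, -1929, -7709, -30839, -123363, -493449.

-493449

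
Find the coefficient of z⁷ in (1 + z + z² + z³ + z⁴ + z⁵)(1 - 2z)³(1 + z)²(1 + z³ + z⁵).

1

(1 + z + z² + z³ + z⁴ + z⁵) has coefficients 1,1,1,1,1,1 for degrees 0…5.
(1 - 2z)³ has coefficients 1,-6,12,-8,0,0,0,0 for degrees 0…7.
Multiplying by (1 + z)² gives running coefficients 1,-4,1,10,-4,-8,0,0 for degrees 0…7.
Finally multiplying by (1 + z³ + z⁵), the product of all factors after the first has coefficients 1,-4,1,11,-8,-6,6,-3 for degrees 0…7.
[z⁷] = 1·(-3) + 1·6 + 1·(-6) + 1·(-8) + 1·11 + 1·1 = 1.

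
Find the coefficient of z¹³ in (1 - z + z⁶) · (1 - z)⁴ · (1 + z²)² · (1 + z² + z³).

-2

(1 - z + z⁶) has coefficients 1,-1,0,0,0,0,1 for degrees 0…6.
(1 - z)⁴ has coefficients 1,-4,6,-4,1,0,0,0,0,0,0,0,0,0 for degrees 0…13.
Multiplying by (1 + z²)² gives running coefficients 1,-4,8,-12,14,-12,8,-4,1,0,0,0,0,0 for degrees 0…13.
Finally multiplying by (1 + z² + z³), the product of all factors after the first has coefficients 1,-4,9,-15,18,-16,10,-2,-3,4,-3,1,0,0 for degrees 0…13.
[z¹³] = 1·0 − 1·0 + 1·(-2) = -2.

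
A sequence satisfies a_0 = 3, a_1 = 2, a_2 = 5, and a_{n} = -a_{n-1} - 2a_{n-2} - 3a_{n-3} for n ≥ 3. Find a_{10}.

The ordinary generating function has denominator 1 + y + 2y^2 + 3y^3.
Iterating the recurrence: a_0,…,a_{10} = 3, 2, 5, -18, 2, 19, 31, -75, -44, 101, 212.

212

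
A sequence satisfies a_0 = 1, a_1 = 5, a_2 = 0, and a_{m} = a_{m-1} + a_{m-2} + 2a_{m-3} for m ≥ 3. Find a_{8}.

The ordinary generating function has denominator 1 - z - z^2 - 2z^3.
Iterating the recurrence: a_0,…,a_{8} = 1, 5, 0, 7, 17, 24, 55, 113, 216.

216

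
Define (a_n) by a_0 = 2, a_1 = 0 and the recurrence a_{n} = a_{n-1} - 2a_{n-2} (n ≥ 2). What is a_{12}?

The ordinary generating function has denominator 1 - t + 2t^2.
Iterating the recurrence: a_0,…,a_{12} = 2, 0, -4, -4, 4, 12, 4, -20, -28, 12, 68, 44, -92.

-92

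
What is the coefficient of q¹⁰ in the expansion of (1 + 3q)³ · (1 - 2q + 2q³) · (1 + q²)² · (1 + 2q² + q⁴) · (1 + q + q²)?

(1 + 3q)³ has coefficients 1,9,27,27 for degrees 0…3.
(1 - 2q + 2q³) has coefficients 1,-2,0,2,0,0,0,0,0,0,0 for degrees 0…10.
Multiplying by (1 + q²)² gives running coefficients 1,-2,2,-2,1,2,0,2,0,0,0 for degrees 0…10.
Multiplying by (1 + 2q² + q⁴) gives running coefficients 1,-2,4,-6,6,-4,4,4,1,6,0 for degrees 0…10.
Finally multiplying by (1 + q + q²), the product of all factors after the first has coefficients 1,-1,3,-4,4,-4,6,4,9,11,7 for degrees 0…10.
[q¹⁰] = 1·7 + 9·11 + 27·9 + 27·4 = 457.

457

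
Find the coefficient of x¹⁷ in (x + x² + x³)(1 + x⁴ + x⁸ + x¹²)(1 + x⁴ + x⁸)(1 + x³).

5

(x + x² + x³) has coefficients 0,1,1,1 for degrees 0…3.
(1 + x⁴ + x⁸ + x¹²) has coefficients 1,0,0,0,1,0,0,0,1,0,0,0,1,0,0,0,0,0 for degrees 0…17.
Multiplying by (1 + x⁴ + x⁸) gives running coefficients 1,0,0,0,2,0,0,0,3,0,0,0,3,0,0,0,2,0 for degrees 0…17.
Finally multiplying by (1 + x³), the product of all factors after the first has coefficients 1,0,0,1,2,0,0,2,3,0,0,3,3,0,0,3,2,0 for degrees 0…17.
[x¹⁷] = 1·2 + 1·3 + 1·0 = 5.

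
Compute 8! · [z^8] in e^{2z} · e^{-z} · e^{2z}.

6561

The EGF product rule gives c_8 = Σ_{k_1+k_2+k_3=8} C(8; k_1,k_2,k_3) · ∏ g_i(k_i), where e^{2z} gives (2)^k; e^{-z} gives (-1)^k; e^{2z} gives (2)^k.
g_1(k) for k = 0…8: 1, 2, 4, 8, 16, 32, 64, 128, 256.
g_2(k) for k = 0…8: 1, -1, 1, -1, 1, -1, 1, -1, 1.
g_3(k) for k = 0…8: 1, 2, 4, 8, 16, 32, 64, 128, 256.
First combine the last two factors: h(k) = Σ_j C(k,j)·g_2(j)·g_3(k−j) for k = 0…8: 1, 1, 1, 1, 1, 1, 1, 1, 1.
c_8 = Σ_k C(8,k)·g_1(k)·h(8−k) = 1·1·1 + 8·2·1 + 28·4·1 + 56·8·1 + 70·16·1 + 56·32·1 + 28·64·1 + 8·128·1 + 1·256·1 = 1 + 16 + 112 + 448 + 1120 + 1792 + 1792 + 1024 + 256 = 6561.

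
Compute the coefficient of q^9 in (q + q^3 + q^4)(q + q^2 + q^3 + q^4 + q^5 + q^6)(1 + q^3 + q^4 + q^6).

(q + q^3 + q^4) has coefficients 0,1,0,1,1 for degrees 0…4.
(q + q^2 + q^3 + q^4 + q^5 + q^6) has coefficients 0,1,1,1,1,1,1,0,0,0 for degrees 0…9.
Finally multiplying by (1 + q^3 + q^4 + q^6), the product of all factors after the first has coefficients 0,1,1,1,2,3,3,3,3,3 for degrees 0…9.
[q^9] = 1·3 + 1·3 + 1·3 = 9.

9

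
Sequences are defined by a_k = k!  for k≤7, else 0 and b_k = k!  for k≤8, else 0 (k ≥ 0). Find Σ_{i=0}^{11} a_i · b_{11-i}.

Write out a_i and b_{11-i} for i = 0,…,11 and sum the products.
Σ = 1·0 + 1·0 + 2·0 + 6·40320 + 24·5040 + 120·720 + 720·120 + 5040·24 + 0·6 + 0·2 + 0·1 + 0·1 = 656640.

656640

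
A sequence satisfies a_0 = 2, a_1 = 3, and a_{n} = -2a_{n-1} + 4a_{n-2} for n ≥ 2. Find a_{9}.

The ordinary generating function has denominator 1 + 2q - 4q^2.
Iterating the recurrence: a_0,…,a_{9} = 2, 3, 2, 8, -8, 48, -128, 448, -1408, 4608.

4608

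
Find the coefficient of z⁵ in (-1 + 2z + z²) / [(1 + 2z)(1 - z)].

The denominator gives the recurrence a_n = −a_(n−1) + 2a_(n−2) for n ≥ 3; the numerator fixes a_0 = -1, a_1 = 3, a_2 = -4.
Iterating: -1, 3, -4, 10, -18, 38, so a_5 = 38.

38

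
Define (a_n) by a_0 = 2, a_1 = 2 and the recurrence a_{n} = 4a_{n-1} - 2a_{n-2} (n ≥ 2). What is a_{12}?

734848

The ordinary generating function has denominator 1 - 4t + 2t^2.
Iterating the recurrence: a_0,…,a_{12} = 2, 2, 4, 12, 40, 136, 464, 1584, 5408, 18464, 63040, 215232, 734848.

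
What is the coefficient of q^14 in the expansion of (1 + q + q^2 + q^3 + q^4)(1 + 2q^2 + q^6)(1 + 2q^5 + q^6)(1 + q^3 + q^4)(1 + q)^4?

379

(1 + q + q^2 + q^3 + q^4) has coefficients 1,1,1,1,1 for degrees 0…4.
(1 + 2q^2 + q^6) has coefficients 1,0,2,0,0,0,1,0,0,0,0,0,0,0,0 for degrees 0…14.
Multiplying by (1 + 2q^5 + q^6) gives running coefficients 1,0,2,0,0,2,2,4,2,0,0,2,1,0,0 for degrees 0…14.
Multiplying by (1 + q^3 + q^4) gives running coefficients 1,0,2,1,1,4,4,4,4,4,6,8,3,0,2 for degrees 0…14.
Finally multiplying by (1 + q)^4, the product of all factors after the first has coefficients 1,4,8,13,18,22,32,49,61,64,66,76,91,88,58 for degrees 0…14.
[q^14] = 1·58 + 1·88 + 1·91 + 1·76 + 1·66 = 379.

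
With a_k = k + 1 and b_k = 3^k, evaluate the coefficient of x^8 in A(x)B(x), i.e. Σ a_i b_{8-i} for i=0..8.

14757

The convolution is the x^8 coefficient of A(x)B(x).
Σ = 1·6561 + 2·2187 + 3·729 + 4·243 + 5·81 + 6·27 + 7·9 + 8·3 + 9·1 = 14757.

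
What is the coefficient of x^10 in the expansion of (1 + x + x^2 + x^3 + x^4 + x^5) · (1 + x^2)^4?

(1 + x + x^2 + x^3 + x^4 + x^5) has coefficients 1,1,1,1,1,1 for degrees 0…5.
(1 + x^2)^4 has coefficients 1,0,4,0,6,0,4,0,1,0,0 for degrees 0…10.
[x^10] = 1·0 + 1·0 + 1·1 + 1·0 + 1·4 + 1·0 = 5.

5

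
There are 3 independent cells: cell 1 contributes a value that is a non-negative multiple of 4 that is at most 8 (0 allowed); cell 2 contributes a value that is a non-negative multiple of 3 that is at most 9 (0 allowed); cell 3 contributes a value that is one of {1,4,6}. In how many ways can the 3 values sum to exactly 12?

The generating function for the choices is (1 + x⁴ + x⁸)·(1 + x³ + x⁶ + x⁹)·(x + x⁴ + x⁶); the count is [x¹²].
(1 + x⁴ + x⁸) has coefficients 1,0,0,0,1,0,0,0,1 for degrees 0…8.
(1 + x³ + x⁶ + x⁹) has coefficients 1,0,0,1,0,0,1,0,0,1,0,0,0 for degrees 0…12.
Finally multiplying by (x + x⁴ + x⁶), the product of all factors after the first has coefficients 0,1,0,0,2,0,1,2,0,1,2,0,1 for degrees 0…12.
[x¹²] = 1·1 + 1·0 + 1·2 = 3.

3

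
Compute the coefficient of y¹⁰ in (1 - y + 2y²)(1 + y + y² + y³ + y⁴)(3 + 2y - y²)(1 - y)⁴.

(1 - y + 2y²) has coefficients 1,-1,2 for degrees 0…2.
(1 + y + y² + y³ + y⁴) has coefficients 1,1,1,1,1,0,0,0,0,0,0 for degrees 0…10.
Multiplying by (3 + 2y - y²) gives running coefficients 3,5,4,4,4,1,-1,0,0,0,0 for degrees 0…10.
Finally multiplying by (1 - y)⁴, the product of all factors after the first has coefficients 3,-7,2,6,-5,-2,7,-2,-6,5,-1 for degrees 0…10.
[y¹⁰] = 1·(-1) − 1·5 + 2·(-6) = -18.

-18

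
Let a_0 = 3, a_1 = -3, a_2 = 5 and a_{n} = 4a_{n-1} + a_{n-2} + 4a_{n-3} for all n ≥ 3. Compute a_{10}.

The ordinary generating function has denominator 1 - 4t - t^2 - 4t^3.
Iterating the recurrence: a_0,…,a_{10} = 3, -3, 5, 29, 109, 485, 2165, 9581, 42429, 187957, 832581.

832581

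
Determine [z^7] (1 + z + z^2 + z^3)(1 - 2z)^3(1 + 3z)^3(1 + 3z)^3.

4662

(1 + z + z^2 + z^3) has coefficients 1,1,1,1 for degrees 0…3.
(1 - 2z)^3 has coefficients 1,-6,12,-8,0,0,0,0 for degrees 0…7.
Multiplying by (1 + 3z)^3 gives running coefficients 1,3,-15,-35,90,108,-216,0 for degrees 0…7.
Finally multiplying by (1 + 3z)^3, the product of all factors after the first has coefficients 1,12,39,-62,-549,-432,2241,3402 for degrees 0…7.
[z^7] = 1·3402 + 1·2241 + 1·(-432) + 1·(-549) = 4662.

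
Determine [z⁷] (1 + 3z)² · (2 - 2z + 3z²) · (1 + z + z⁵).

(1 + 3z)² has coefficients 1,6,9 for degrees 0…2.
(2 - 2z + 3z²) has coefficients 2,-2,3,0,0,0,0,0 for degrees 0…7.
Finally multiplying by (1 + z + z⁵), the product of all factors after the first has coefficients 2,0,1,3,0,2,-2,3 for degrees 0…7.
[z⁷] = 1·3 + 6·(-2) + 9·2 = 9.

9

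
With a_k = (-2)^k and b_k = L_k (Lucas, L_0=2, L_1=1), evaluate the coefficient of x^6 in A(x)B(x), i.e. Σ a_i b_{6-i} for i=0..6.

This is [x^6] in the product of the two ordinary generating functions.
Σ = 1·18 − 2·11 + 4·7 − 8·4 + 16·3 − 32·1 + 64·2 = 136.

136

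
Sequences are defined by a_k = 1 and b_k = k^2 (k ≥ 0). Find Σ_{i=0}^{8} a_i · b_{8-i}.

204

Write out a_i and b_{8-i} for i = 0,…,8 and sum the products.
Σ = 1·64 + 1·49 + 1·36 + 1·25 + 1·16 + 1·9 + 1·4 + 1·1 + 1·0 = 204.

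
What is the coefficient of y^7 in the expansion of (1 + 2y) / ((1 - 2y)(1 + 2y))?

Partial fractions give a closed form: a_n = (1)·2^n.
At n = 7: a_7 = 128.

128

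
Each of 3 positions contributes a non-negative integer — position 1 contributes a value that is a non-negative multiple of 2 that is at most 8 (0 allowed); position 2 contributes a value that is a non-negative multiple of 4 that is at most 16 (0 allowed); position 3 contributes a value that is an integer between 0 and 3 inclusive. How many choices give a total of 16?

5

The generating function for the choices is (1 + t² + t⁴ + t⁶ + t⁸)·(1 + t⁴ + t⁸ + t¹² + t¹⁶)·(1 + t + t² + t³); the count is [t¹⁶].
(1 + t² + t⁴ + t⁶ + t⁸) has coefficients 1,0,1,0,1,0,1,0,1 for degrees 0…8.
(1 + t⁴ + t⁸ + t¹² + t¹⁶) has coefficients 1,0,0,0,1,0,0,0,1,0,0,0,1,0,0,0,1 for degrees 0…16.
Finally multiplying by (1 + t + t² + t³), the product of all factors after the first has coefficients 1,1,1,1,1,1,1,1,1,1,1,1,1,1,1,1,1 for degrees 0…16.
[t¹⁶] = 1·1 + 1·1 + 1·1 + 1·1 + 1·1 = 5.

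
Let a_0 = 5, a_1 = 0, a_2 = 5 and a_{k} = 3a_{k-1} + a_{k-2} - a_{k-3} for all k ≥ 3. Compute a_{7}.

The ordinary generating function has denominator 1 - 3z - z^2 + z^3.
Iterating the recurrence: a_0,…,a_{7} = 5, 0, 5, 10, 35, 110, 355, 1140.

1140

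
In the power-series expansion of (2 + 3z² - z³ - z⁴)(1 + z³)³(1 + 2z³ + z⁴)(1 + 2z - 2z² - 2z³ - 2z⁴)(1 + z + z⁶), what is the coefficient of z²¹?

-15

(2 + 3z² - z³ - z⁴) has coefficients 2,0,3,-1,-1 for degrees 0…4.
(1 + z³)³ has coefficients 1,0,0,3,0,0,3,0,0,1,0,0,0,0,0,0,0,0,0,0,0,0 for degrees 0…21.
Multiplying by (1 + 2z³ + z⁴) gives running coefficients 1,0,0,5,1,0,9,3,0,7,3,0,2,1,0,0,0,0,0,0,0,0 for degrees 0…21.
Multiplying by (1 + 2z - 2z² - 2z³ - 2z⁴) gives running coefficients 1,2,-2,3,9,-8,-3,9,-14,-17,-7,-14,-18,-15,-8,-6,-6,-2,0,0,0,0 for degrees 0…21.
Finally multiplying by (1 + z + z⁶), the product of all factors after the first has coefficients 1,3,0,1,12,1,-10,8,-7,-28,-15,-29,-35,-24,-37,-31,-19,-22,-20,-15,-8,-6 for degrees 0…21.
[z²¹] = 2·(-6) + 3·(-15) − 1·(-20) − 1·(-22) = -15.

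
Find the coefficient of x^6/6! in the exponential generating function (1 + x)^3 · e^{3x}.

The EGF product rule gives c_6 = Σ_{k_1+k_2=6} C(6; k_1,k_2) · ∏ g_i(k_i), where (1+x)^3 gives the falling factorial (3)_k; e^{3x} gives (3)^k.
g_1(k) for k = 0…6: 1, 3, 6, 6, 0, 0, 0.
g_2(k) for k = 0…6: 1, 3, 9, 27, 81, 243, 729.
c_6 = Σ_k C(6,k)·g_1(k)·g_2(6−k) = 1·1·729 + 6·3·243 + 15·6·81 + 20·6·27 = 729 + 4374 + 7290 + 3240 = 15633.

15633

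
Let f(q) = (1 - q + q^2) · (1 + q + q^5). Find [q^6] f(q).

-1

(1 - q + q^2) has coefficients 1,-1,1 for degrees 0…2.
(1 + q + q^5) has coefficients 1,1,0,0,0,1,0 for degrees 0…6.
[q^6] = 1·0 − 1·1 + 1·0 = -1.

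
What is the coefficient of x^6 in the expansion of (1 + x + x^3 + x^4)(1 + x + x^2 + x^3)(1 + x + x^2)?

7

(1 + x + x^3 + x^4) has coefficients 1,1,0,1,1 for degrees 0…4.
(1 + x + x^2 + x^3) has coefficients 1,1,1,1,0,0,0 for degrees 0…6.
Finally multiplying by (1 + x + x^2), the product of all factors after the first has coefficients 1,2,3,3,2,1,0 for degrees 0…6.
[x^6] = 1·0 + 1·1 + 1·3 + 1·3 = 7.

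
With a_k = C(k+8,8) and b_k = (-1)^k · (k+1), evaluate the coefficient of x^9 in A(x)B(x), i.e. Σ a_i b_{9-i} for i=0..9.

This is [x^9] in the product of the two ordinary generating functions.
Σ = 1·(-10) + 9·9 + 45·(-8) + 165·7 + 495·(-6) + 1287·5 + 3003·(-4) + 6435·3 + 12870·(-2) + 24310·1 = 10194.

10194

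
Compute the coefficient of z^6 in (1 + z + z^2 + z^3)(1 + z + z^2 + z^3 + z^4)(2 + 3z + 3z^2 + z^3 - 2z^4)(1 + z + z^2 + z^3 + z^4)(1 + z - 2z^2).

70

(1 + z + z^2 + z^3) has coefficients 1,1,1,1 for degrees 0…3.
(1 + z + z^2 + z^3 + z^4) has coefficients 1,1,1,1,1,0,0 for degrees 0…6.
Multiplying by (2 + 3z + 3z^2 + z^3 - 2z^4) gives running coefficients 2,5,8,9,7,5,2 for degrees 0…6.
Multiplying by (1 + z + z^2 + z^3 + z^4) gives running coefficients 2,7,15,24,31,34,31 for degrees 0…6.
Finally multiplying by (1 + z - 2z^2), the product of all factors after the first has coefficients 2,9,18,25,25,17,3 for degrees 0…6.
[z^6] = 1·3 + 1·17 + 1·25 + 1·25 = 70.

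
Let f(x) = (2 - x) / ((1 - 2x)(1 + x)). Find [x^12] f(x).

4097

Partial fractions give a closed form: a_n = (1)·2^n + (1)·(-1)^n.
At n = 12: a_12 = 4097.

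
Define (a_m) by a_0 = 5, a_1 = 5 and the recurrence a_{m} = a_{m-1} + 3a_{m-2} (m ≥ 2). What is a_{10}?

13415

The ordinary generating function has denominator 1 - z - 3z^2.
Iterating the recurrence: a_0,…,a_{10} = 5, 5, 20, 35, 95, 200, 485, 1085, 2540, 5795, 13415.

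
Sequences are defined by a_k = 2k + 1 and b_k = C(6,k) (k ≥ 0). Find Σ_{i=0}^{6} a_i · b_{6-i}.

Write out a_i and b_{6-i} for i = 0,…,6 and sum the products.
Σ = 1·1 + 3·6 + 5·15 + 7·20 + 9·15 + 11·6 + 13·1 = 448.

448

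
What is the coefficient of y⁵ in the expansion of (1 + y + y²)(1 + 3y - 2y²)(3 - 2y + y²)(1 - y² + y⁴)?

12

(1 + y + y²) has coefficients 1,1,1 for degrees 0…2.
(1 + 3y - 2y²) has coefficients 1,3,-2,0,0,0 for degrees 0…5.
Multiplying by (3 - 2y + y²) gives running coefficients 3,7,-11,7,-2,0 for degrees 0…5.
Finally multiplying by (1 - y² + y⁴), the product of all factors after the first has coefficients 3,7,-14,0,12,0 for degrees 0…5.
[y⁵] = 1·0 + 1·12 + 1·0 = 12.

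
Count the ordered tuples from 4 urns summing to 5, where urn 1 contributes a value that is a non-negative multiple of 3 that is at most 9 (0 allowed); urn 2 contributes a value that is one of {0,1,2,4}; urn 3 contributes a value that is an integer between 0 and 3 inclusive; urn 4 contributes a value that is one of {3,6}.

3

The generating function for the choices is (1 + x^3 + x^6 + x^9)·(1 + x + x^2 + x^4)·(1 + x + x^2 + x^3)·(x^3 + x^6); the count is [x^5].
(1 + x^3 + x^6 + x^9) has coefficients 1,0,0,1,0,0 for degrees 0…5.
(1 + x + x^2 + x^4) has coefficients 1,1,1,0,1,0 for degrees 0…5.
Multiplying by (1 + x + x^2 + x^3) gives running coefficients 1,2,3,3,3,2 for degrees 0…5.
Finally multiplying by (x^3 + x^6), the product of all factors after the first has coefficients 0,0,0,1,2,3 for degrees 0…5.
[x^5] = 1·3 + 1·0 = 3.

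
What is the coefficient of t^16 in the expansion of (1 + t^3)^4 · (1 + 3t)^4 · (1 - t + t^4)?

406

(1 + t^3)^4 has coefficients 1,0,0,4,0,0,6,0,0,4,0,0,1 for degrees 0…12.
(1 + 3t)^4 has coefficients 1,12,54,108,81,0,0,0,0,0,0,0,0,0,0,0,0 for degrees 0…16.
Finally multiplying by (1 - t + t^4), the product of all factors after the first has coefficients 1,11,42,54,-26,-69,54,108,81,0,0,0,0,0,0,0,0 for degrees 0…16.
[t^16] = 1·0 + 4·0 + 6·0 + 4·108 + 1·(-26) = 406.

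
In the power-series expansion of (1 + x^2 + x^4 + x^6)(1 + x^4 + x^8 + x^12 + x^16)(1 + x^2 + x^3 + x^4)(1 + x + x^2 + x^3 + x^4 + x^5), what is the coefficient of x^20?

23

(1 + x^2 + x^4 + x^6) has coefficients 1,0,1,0,1,0,1 for degrees 0…6.
(1 + x^4 + x^8 + x^12 + x^16) has coefficients 1,0,0,0,1,0,0,0,1,0,0,0,1,0,0,0,1,0,0,0,0 for degrees 0…20.
Multiplying by (1 + x^2 + x^3 + x^4) gives running coefficients 1,0,1,1,2,0,1,1,2,0,1,1,2,0,1,1,2,0,1,1,1 for degrees 0…20.
Finally multiplying by (1 + x + x^2 + x^3 + x^4 + x^5), the product of all factors after the first has coefficients 1,1,2,3,5,5,5,6,7,6,5,6,7,6,5,6,7,6,5,6,6 for degrees 0…20.
[x^20] = 1·6 + 1·5 + 1·7 + 1·5 = 23.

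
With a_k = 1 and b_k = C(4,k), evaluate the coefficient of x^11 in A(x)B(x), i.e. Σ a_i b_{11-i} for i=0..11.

16

This is [x^11] in the product of the two ordinary generating functions.
Σ = 1·0 + 1·0 + 1·0 + 1·0 + 1·0 + 1·0 + 1·0 + 1·1 + 1·4 + 1·6 + 1·4 + 1·1 = 16.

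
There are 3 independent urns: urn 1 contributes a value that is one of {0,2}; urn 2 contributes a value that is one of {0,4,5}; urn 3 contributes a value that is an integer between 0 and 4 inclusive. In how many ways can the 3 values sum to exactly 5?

3

The generating function for the choices is (1 + t²)·(1 + t⁴ + t⁵)·(1 + t + t² + t³ + t⁴); the count is [t⁵].
(1 + t²) has coefficients 1,0,1 for degrees 0…2.
(1 + t⁴ + t⁵) has coefficients 1,0,0,0,1,1 for degrees 0…5.
Finally multiplying by (1 + t + t² + t³ + t⁴), the product of all factors after the first has coefficients 1,1,1,1,2,2 for degrees 0…5.
[t⁵] = 1·2 + 1·1 = 3.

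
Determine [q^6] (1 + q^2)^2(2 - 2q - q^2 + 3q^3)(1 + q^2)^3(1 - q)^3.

(1 + q^2)^2 has coefficients 1,0,2,0,1 for degrees 0…4.
(2 - 2q - q^2 + 3q^3) has coefficients 2,-2,-1,3,0,0,0 for degrees 0…6.
Multiplying by (1 + q^2)^3 gives running coefficients 2,-2,5,-3,3,3,-1 for degrees 0…6.
Finally multiplying by (1 - q)^3, the product of all factors after the first has coefficients 2,-8,17,-26,29,-20,2 for degrees 0…6.
[q^6] = 1·2 + 2·29 + 1·17 = 77.

77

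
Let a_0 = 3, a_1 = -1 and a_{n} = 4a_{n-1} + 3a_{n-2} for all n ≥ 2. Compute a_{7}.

The ordinary generating function has denominator 1 - 4x - 3x^2.
Iterating the recurrence: a_0,…,a_{7} = 3, -1, 5, 17, 83, 383, 1781, 8273.

8273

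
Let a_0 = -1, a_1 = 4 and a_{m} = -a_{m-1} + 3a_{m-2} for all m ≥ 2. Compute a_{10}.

-6160

The ordinary generating function has denominator 1 + t - 3t^2.
Iterating the recurrence: a_0,…,a_{10} = -1, 4, -7, 19, -40, 97, -217, 508, -1159, 2683, -6160.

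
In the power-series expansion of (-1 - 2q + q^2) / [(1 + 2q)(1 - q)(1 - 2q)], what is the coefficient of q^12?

-6826

Partial fractions give a closed form: a_n = (1/12)·(-2)^n + (2/3)·1^n + (-7/4)·2^n.
At n = 12: a_12 = -6826.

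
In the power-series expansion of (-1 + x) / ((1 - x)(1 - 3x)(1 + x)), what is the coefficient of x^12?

Partial fractions give a closed form: a_n = (-3/4)·3^n + (-1/4)·(-1)^n.
At n = 12: a_12 = -398581.

-398581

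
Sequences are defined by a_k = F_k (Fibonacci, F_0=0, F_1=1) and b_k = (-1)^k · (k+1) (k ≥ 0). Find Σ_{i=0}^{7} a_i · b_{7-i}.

The convolution is the t^7 coefficient of A(t)B(t).
Σ = 0·(-8) + 1·7 + 1·(-6) + 2·5 + 3·(-4) + 5·3 + 8·(-2) + 13·1 = 11.

11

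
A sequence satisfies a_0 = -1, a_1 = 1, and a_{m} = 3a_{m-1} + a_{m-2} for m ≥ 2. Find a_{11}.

The ordinary generating function has denominator 1 - 3z - z^2.
Iterating the recurrence: a_0,…,a_{11} = -1, 1, 2, 7, 23, 76, 251, 829, 2738, 9043, 29867, 98644.

98644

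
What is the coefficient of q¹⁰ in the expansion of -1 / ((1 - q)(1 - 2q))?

-2047

Partial fractions give a closed form: a_n = (1)·1^n + (-2)·2^n.
At n = 10: a_10 = -2047.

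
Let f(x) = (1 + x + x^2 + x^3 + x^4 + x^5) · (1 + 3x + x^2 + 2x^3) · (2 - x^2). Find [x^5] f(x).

(1 + x + x^2 + x^3 + x^4 + x^5) has coefficients 1,1,1,1,1,1 for degrees 0…5.
(1 + 3x + x^2 + 2x^3) has coefficients 1,3,1,2,0,0 for degrees 0…5.
Finally multiplying by (2 - x^2), the product of all factors after the first has coefficients 2,6,1,1,-1,-2 for degrees 0…5.
[x^5] = 1·(-2) + 1·(-1) + 1·1 + 1·1 + 1·6 + 1·2 = 7.

7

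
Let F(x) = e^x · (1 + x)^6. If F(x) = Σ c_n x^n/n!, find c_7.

The EGF product rule gives c_7 = Σ_{k_1+k_2=7} C(7; k_1,k_2) · ∏ g_i(k_i), where e^x gives (1)^k; (1+x)^6 gives the falling factorial (6)_k.
g_1(k) for k = 0…7: 1, 1, 1, 1, 1, 1, 1, 1.
g_2(k) for k = 0…7: 1, 6, 30, 120, 360, 720, 720, 0.
c_7 = Σ_k C(7,k)·g_1(k)·g_2(7−k) = 7·1·720 + 21·1·720 + 35·1·360 + 35·1·120 + 21·1·30 + 7·1·6 + 1·1·1 = 5040 + 15120 + 12600 + 4200 + 630 + 42 + 1 = 37633.

37633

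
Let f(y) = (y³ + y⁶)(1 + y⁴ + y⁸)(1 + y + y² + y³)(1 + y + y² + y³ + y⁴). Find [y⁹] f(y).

(y³ + y⁶) has coefficients 0,0,0,1,0,0,1 for degrees 0…6.
(1 + y⁴ + y⁸) has coefficients 1,0,0,0,1,0,0,0,1,0 for degrees 0…9.
Multiplying by (1 + y + y² + y³) gives running coefficients 1,1,1,1,1,1,1,1,1,1 for degrees 0…9.
Finally multiplying by (1 + y + y² + y³ + y⁴), the product of all factors after the first has coefficients 1,2,3,4,5,5,5,5,5,5 for degrees 0…9.
[y⁹] = 1·5 + 1·4 = 9.

9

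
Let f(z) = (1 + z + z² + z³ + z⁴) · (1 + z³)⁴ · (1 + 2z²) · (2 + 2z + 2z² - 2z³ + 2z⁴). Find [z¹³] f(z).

140

(1 + z + z² + z³ + z⁴) has coefficients 1,1,1,1,1 for degrees 0…4.
(1 + z³)⁴ has coefficients 1,0,0,4,0,0,6,0,0,4,0,0,1,0 for degrees 0…13.
Multiplying by (1 + 2z²) gives running coefficients 1,0,2,4,0,8,6,0,12,4,0,8,1,0 for degrees 0…13.
Finally multiplying by (2 + 2z + 2z² - 2z³ + 2z⁴), the product of all factors after the first has coefficients 2,2,6,10,14,20,24,36,20,36,44,0,34,26 for degrees 0…13.
[z¹³] = 1·26 + 1·34 + 1·0 + 1·44 + 1·36 = 140.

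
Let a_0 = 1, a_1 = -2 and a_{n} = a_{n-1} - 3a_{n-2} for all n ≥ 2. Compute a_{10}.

The ordinary generating function has denominator 1 - x + 3x^2.
Iterating the recurrence: a_0,…,a_{10} = 1, -2, -5, 1, 16, 13, -35, -74, 31, 253, 160.

160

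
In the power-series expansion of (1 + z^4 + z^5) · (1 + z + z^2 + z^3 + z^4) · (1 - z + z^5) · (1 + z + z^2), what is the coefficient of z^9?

3

(1 + z^4 + z^5) has coefficients 1,0,0,0,1,1 for degrees 0…5.
(1 + z + z^2 + z^3 + z^4) has coefficients 1,1,1,1,1,0,0,0,0,0 for degrees 0…9.
Multiplying by (1 - z + z^5) gives running coefficients 1,0,0,0,0,0,1,1,1,1 for degrees 0…9.
Finally multiplying by (1 + z + z^2), the product of all factors after the first has coefficients 1,1,1,0,0,0,1,2,3,3 for degrees 0…9.
[z^9] = 1·3 + 1·0 + 1·0 = 3.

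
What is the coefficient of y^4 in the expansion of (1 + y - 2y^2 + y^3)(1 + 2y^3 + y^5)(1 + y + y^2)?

(1 + y - 2y^2 + y^3) has coefficients 1,1,-2,1 for degrees 0…3.
(1 + 2y^3 + y^5) has coefficients 1,0,0,2,0 for degrees 0…4.
Finally multiplying by (1 + y + y^2), the product of all factors after the first has coefficients 1,1,1,2,2 for degrees 0…4.
[y^4] = 1·2 + 1·2 − 2·1 + 1·1 = 3.

3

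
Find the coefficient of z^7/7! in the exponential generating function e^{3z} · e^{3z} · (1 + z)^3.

2511648

The EGF product rule gives c_7 = Σ_{k_1+k_2+k_3=7} C(7; k_1,k_2,k_3) · ∏ g_i(k_i), where e^{3z} gives (3)^k; e^{3z} gives (3)^k; (1+z)^3 gives the falling factorial (3)_k.
g_1(k) for k = 0…7: 1, 3, 9, 27, 81, 243, 729, 2187.
g_2(k) for k = 0…7: 1, 3, 9, 27, 81, 243, 729, 2187.
g_3(k) for k = 0…7: 1, 3, 6, 6, 0, 0, 0, 0.
First combine the last two factors: h(k) = Σ_j C(k,j)·g_2(j)·g_3(k−j) for k = 0…7: 1, 6, 33, 168, 801, 3618, 15633, 65124.
c_7 = Σ_k C(7,k)·g_1(k)·h(7−k) = 1·1·65124 + 7·3·15633 + 21·9·3618 + 35·27·801 + 35·81·168 + 21·243·33 + 7·729·6 + 1·2187·1 = 65124 + 328293 + 683802 + 756945 + 476280 + 168399 + 30618 + 2187 = 2511648.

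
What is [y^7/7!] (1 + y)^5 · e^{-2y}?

-1248

The EGF product rule gives c_7 = Σ_{k_1+k_2=7} C(7; k_1,k_2) · ∏ g_i(k_i), where (1+y)^5 gives the falling factorial (5)_k; e^{-2y} gives (-2)^k.
g_1(k) for k = 0…7: 1, 5, 20, 60, 120, 120, 0, 0.
g_2(k) for k = 0…7: 1, -2, 4, -8, 16, -32, 64, -128.
c_7 = Σ_k C(7,k)·g_1(k)·g_2(7−k) = 1·1·(-128) + 7·5·64 + 21·20·(-32) + 35·60·16 + 35·120·(-8) + 21·120·4 = −128 + 2240 − 13440 + 33600 − 33600 + 10080 = -1248.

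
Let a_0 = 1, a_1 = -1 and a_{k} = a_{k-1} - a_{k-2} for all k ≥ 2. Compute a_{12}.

The ordinary generating function has denominator 1 - t + t^2.
Iterating the recurrence: a_0,…,a_{12} = 1, -1, -2, -1, 1, 2, 1, -1, -2, -1, 1, 2, 1.

1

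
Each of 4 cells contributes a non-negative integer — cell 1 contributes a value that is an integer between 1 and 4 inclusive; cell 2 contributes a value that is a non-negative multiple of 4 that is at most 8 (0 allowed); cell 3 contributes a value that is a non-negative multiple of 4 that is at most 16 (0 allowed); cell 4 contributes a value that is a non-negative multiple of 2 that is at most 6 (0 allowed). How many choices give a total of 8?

The generating function for the choices is (t + t^2 + t^3 + t^4)·(1 + t^4 + t^8)·(1 + t^4 + t^8 + t^12 + t^16)·(1 + t^2 + t^4 + t^6); the count is [t^8].
(t + t^2 + t^3 + t^4) has coefficients 0,1,1,1,1 for degrees 0…4.
(1 + t^4 + t^8) has coefficients 1,0,0,0,1,0,0,0,1 for degrees 0…8.
Multiplying by (1 + t^4 + t^8 + t^12 + t^16) gives running coefficients 1,0,0,0,2,0,0,0,3 for degrees 0…8.
Finally multiplying by (1 + t^2 + t^4 + t^6), the product of all factors after the first has coefficients 1,0,1,0,3,0,3,0,5 for degrees 0…8.
[t^8] = 1·0 + 1·3 + 1·0 + 1·3 = 6.

6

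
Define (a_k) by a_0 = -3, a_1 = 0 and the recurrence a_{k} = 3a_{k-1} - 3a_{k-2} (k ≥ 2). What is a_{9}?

-729

The ordinary generating function has denominator 1 - 3y + 3y^2.
Iterating the recurrence: a_0,…,a_{9} = -3, 0, 9, 27, 54, 81, 81, 0, -243, -729.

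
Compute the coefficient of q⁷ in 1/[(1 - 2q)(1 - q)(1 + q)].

170

Partial fractions give a closed form: a_n = (4/3)·2^n + (-1/2)·1^n + (1/6)·(-1)^n.
At n = 7: a_7 = 170.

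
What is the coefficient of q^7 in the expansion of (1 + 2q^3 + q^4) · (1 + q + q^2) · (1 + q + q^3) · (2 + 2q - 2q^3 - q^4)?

(1 + 2q^3 + q^4) has coefficients 1,0,0,2,1 for degrees 0…4.
(1 + q + q^2) has coefficients 1,1,1,0,0,0,0,0 for degrees 0…7.
Multiplying by (1 + q + q^3) gives running coefficients 1,2,2,2,1,1,0,0 for degrees 0…7.
Finally multiplying by (2 + 2q - 2q^3 - q^4), the product of all factors after the first has coefficients 2,6,8,6,1,-2,-4,-4 for degrees 0…7.
[q^7] = 1·(-4) + 2·1 + 1·6 = 4.

4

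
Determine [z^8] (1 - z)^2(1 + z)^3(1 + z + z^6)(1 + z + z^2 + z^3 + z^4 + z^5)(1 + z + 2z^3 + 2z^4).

(1 - z)^2 has coefficients 1,-2,1 for degrees 0…2.
(1 + z)^3 has coefficients 1,3,3,1,0,0,0,0,0 for degrees 0…8.
Multiplying by (1 + z + z^6) gives running coefficients 1,4,6,4,1,0,1,3,3 for degrees 0…8.
Multiplying by (1 + z + z^2 + z^3 + z^4 + z^5) gives running coefficients 1,5,11,15,16,16,16,15,12 for degrees 0…8.
Finally multiplying by (1 + z + 2z^3 + 2z^4), the product of all factors after the first has coefficients 1,6,16,28,43,64,84,93,91 for degrees 0…8.
[z^8] = 1·91 − 2·93 + 1·84 = -11.

-11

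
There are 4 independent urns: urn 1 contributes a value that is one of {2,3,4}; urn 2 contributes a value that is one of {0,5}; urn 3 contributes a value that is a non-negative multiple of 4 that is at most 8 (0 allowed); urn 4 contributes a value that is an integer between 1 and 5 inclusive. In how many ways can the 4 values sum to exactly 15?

The generating function for the choices is (q² + q³ + q⁴)·(1 + q⁵)·(1 + q⁴ + q⁸)·(q + q² + q³ + q⁴ + q⁵); the count is [q¹⁵].
(q² + q³ + q⁴) has coefficients 0,0,1,1,1 for degrees 0…4.
(1 + q⁵) has coefficients 1,0,0,0,0,1,0,0,0,0,0,0,0,0,0,0 for degrees 0…15.
Multiplying by (1 + q⁴ + q⁸) gives running coefficients 1,0,0,0,1,1,0,0,1,1,0,0,0,1,0,0 for degrees 0…15.
Finally multiplying by (q + q² + q³ + q⁴ + q⁵), the product of all factors after the first has coefficients 0,1,1,1,1,2,2,2,2,3,3,2,2,2,2,1 for degrees 0…15.
[q¹⁵] = 1·2 + 1·2 + 1·2 = 6.

6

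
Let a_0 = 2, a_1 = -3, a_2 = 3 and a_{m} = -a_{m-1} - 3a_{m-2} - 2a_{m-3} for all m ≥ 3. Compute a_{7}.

The ordinary generating function has denominator 1 + y + 3y^2 + 2y^3.
Iterating the recurrence: a_0,…,a_{7} = 2, -3, 3, 2, -5, -7, 18, 13.

13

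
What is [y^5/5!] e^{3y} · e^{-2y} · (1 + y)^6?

The EGF product rule gives c_5 = Σ_{k_1+k_2+k_3=5} C(5; k_1,k_2,k_3) · ∏ g_i(k_i), where e^{3y} gives (3)^k; e^{-2y} gives (-2)^k; (1+y)^6 gives the falling factorial (6)_k.
g_1(k) for k = 0…5: 1, 3, 9, 27, 81, 243.
g_2(k) for k = 0…5: 1, -2, 4, -8, 16, -32.
g_3(k) for k = 0…5: 1, 6, 30, 120, 360, 720.
First combine the last two factors: h(k) = Σ_j C(k,j)·g_2(j)·g_3(k−j) for k = 0…5: 1, 4, 10, 4, -56, -32.
c_5 = Σ_k C(5,k)·g_1(k)·h(5−k) = 1·1·(-32) + 5·3·(-56) + 10·9·4 + 10·27·10 + 5·81·4 + 1·243·1 = −32 − 840 + 360 + 2700 + 1620 + 243 = 4051.

4051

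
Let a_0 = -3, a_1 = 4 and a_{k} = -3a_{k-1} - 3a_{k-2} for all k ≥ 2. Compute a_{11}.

The ordinary generating function has denominator 1 + 3q + 3q^2.
Iterating the recurrence: a_0,…,a_{11} = -3, 4, -3, -3, 18, -45, 81, -108, 81, 81, -486, 1215.

1215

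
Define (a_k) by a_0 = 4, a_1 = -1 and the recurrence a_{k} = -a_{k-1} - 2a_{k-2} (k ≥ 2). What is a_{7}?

33

The ordinary generating function has denominator 1 + y + 2y^2.
Iterating the recurrence: a_0,…,a_{7} = 4, -1, -7, 9, 5, -23, 13, 33.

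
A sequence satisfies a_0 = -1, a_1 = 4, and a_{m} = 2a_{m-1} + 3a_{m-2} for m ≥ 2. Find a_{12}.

The ordinary generating function has denominator 1 - 2t - 3t^2.
Iterating the recurrence: a_0,…,a_{12} = -1, 4, 5, 22, 59, 184, 545, 1642, 4919, 14764, 44285, 132862, 398579.

398579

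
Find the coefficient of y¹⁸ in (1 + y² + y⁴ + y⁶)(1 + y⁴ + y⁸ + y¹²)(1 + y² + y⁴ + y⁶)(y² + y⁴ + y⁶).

(1 + y² + y⁴ + y⁶) has coefficients 1,0,1,0,1,0,1 for degrees 0…6.
(1 + y⁴ + y⁸ + y¹²) has coefficients 1,0,0,0,1,0,0,0,1,0,0,0,1,0,0,0,0,0,0 for degrees 0…18.
Multiplying by (1 + y² + y⁴ + y⁶) gives running coefficients 1,0,1,0,2,0,2,0,2,0,2,0,2,0,2,0,1,0,1 for degrees 0…18.
Finally multiplying by (y² + y⁴ + y⁶), the product of all factors after the first has coefficients 0,0,1,0,2,0,4,0,5,0,6,0,6,0,6,0,6,0,5 for degrees 0…18.
[y¹⁸] = 1·5 + 1·6 + 1·6 + 1·6 = 23.

23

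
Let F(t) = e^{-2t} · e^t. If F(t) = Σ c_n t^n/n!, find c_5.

The EGF product rule gives c_5 = Σ_{k_1+k_2=5} C(5; k_1,k_2) · ∏ g_i(k_i), where e^{-2t} gives (-2)^k; e^t gives (1)^k.
g_1(k) for k = 0…5: 1, -2, 4, -8, 16, -32.
g_2(k) for k = 0…5: 1, 1, 1, 1, 1, 1.
c_5 = Σ_k C(5,k)·g_1(k)·g_2(5−k) = 1·1·1 + 5·(-2)·1 + 10·4·1 + 10·(-8)·1 + 5·16·1 + 1·(-32)·1 = 1 − 10 + 40 − 80 + 80 − 32 = -1.

-1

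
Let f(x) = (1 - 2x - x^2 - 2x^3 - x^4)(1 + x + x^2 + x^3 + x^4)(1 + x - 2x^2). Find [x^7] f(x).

5

(1 - 2x - x^2 - 2x^3 - x^4) has coefficients 1,-2,-1,-2,-1 for degrees 0…4.
(1 + x + x^2 + x^3 + x^4) has coefficients 1,1,1,1,1,0,0,0 for degrees 0…7.
Finally multiplying by (1 + x - 2x^2), the product of all factors after the first has coefficients 1,2,0,0,0,-1,-2,0 for degrees 0…7.
[x^7] = 1·0 − 2·(-2) − 1·(-1) − 2·0 − 1·0 = 5.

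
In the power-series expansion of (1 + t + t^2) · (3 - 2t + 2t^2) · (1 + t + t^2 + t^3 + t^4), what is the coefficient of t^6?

(1 + t + t^2) has coefficients 1,1,1 for degrees 0…2.
(3 - 2t + 2t^2) has coefficients 3,-2,2,0,0,0,0 for degrees 0…6.
Finally multiplying by (1 + t + t^2 + t^3 + t^4), the product of all factors after the first has coefficients 3,1,3,3,3,0,2 for degrees 0…6.
[t^6] = 1·2 + 1·0 + 1·3 = 5.

5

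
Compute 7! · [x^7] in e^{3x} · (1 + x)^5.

435942

The EGF product rule gives c_7 = Σ_{k_1+k_2=7} C(7; k_1,k_2) · ∏ g_i(k_i), where e^{3x} gives (3)^k; (1+x)^5 gives the falling factorial (5)_k.
g_1(k) for k = 0…7: 1, 3, 9, 27, 81, 243, 729, 2187.
g_2(k) for k = 0…7: 1, 5, 20, 60, 120, 120, 0, 0.
c_7 = Σ_k C(7,k)·g_1(k)·g_2(7−k) = 21·9·120 + 35·27·120 + 35·81·60 + 21·243·20 + 7·729·5 + 1·2187·1 = 22680 + 113400 + 170100 + 102060 + 25515 + 2187 = 435942.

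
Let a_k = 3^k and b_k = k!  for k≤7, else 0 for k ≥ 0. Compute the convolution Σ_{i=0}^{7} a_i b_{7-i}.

12816

The convolution is the x^7 coefficient of A(x)B(x).
Σ = 1·5040 + 3·720 + 9·120 + 27·24 + 81·6 + 243·2 + 729·1 + 2187·1 = 12816.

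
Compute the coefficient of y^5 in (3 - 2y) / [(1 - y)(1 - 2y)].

Partial fractions give a closed form: a_n = (-1)·1^n + (4)·2^n.
At n = 5: a_5 = 127.

127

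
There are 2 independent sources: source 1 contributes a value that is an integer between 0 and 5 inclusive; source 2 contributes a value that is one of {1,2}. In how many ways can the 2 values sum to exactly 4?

The generating function for the choices is (1 + q + q² + q³ + q⁴ + q⁵)·(q + q²); the count is [q⁴].
(1 + q + q² + q³ + q⁴ + q⁵) has coefficients 1,1,1,1,1 for degrees 0…4.
(q + q²) has coefficients 0,1,1,0,0 for degrees 0…4.
[q⁴] = 1·0 + 1·0 + 1·1 + 1·1 + 1·0 = 2.

2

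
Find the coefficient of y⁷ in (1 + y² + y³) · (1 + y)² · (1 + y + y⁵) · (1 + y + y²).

(1 + y² + y³) has coefficients 1,0,1,1 for degrees 0…3.
(1 + y)² has coefficients 1,2,1,0,0,0,0,0 for degrees 0…7.
Multiplying by (1 + y + y⁵) gives running coefficients 1,3,3,1,0,1,2,1 for degrees 0…7.
Finally multiplying by (1 + y + y²), the product of all factors after the first has coefficients 1,4,7,7,4,2,3,4 for degrees 0…7.
[y⁷] = 1·4 + 1·2 + 1·4 = 10.

10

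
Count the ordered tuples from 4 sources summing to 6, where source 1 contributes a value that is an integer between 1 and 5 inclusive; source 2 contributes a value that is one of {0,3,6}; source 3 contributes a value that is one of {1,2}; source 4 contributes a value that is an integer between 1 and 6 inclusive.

The generating function for the choices is (z + z² + z³ + z⁴ + z⁵)·(1 + z³ + z⁶)·(z + z²)·(z + z² + z³ + z⁴ + z⁵ + z⁶); the count is [z⁶].
(z + z² + z³ + z⁴ + z⁵) has coefficients 0,1,1,1,1,1 for degrees 0…5.
(1 + z³ + z⁶) has coefficients 1,0,0,1,0,0,1 for degrees 0…6.
Multiplying by (z + z²) gives running coefficients 0,1,1,0,1,1,0 for degrees 0…6.
Finally multiplying by (z + z² + z³ + z⁴ + z⁵ + z⁶), the product of all factors after the first has coefficients 0,0,1,2,2,3,4 for degrees 0…6.
[z⁶] = 1·3 + 1·2 + 1·2 + 1·1 + 1·0 = 8.

8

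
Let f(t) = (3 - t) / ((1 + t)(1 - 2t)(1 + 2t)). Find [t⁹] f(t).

-1364

Partial fractions give a closed form: a_n = (-4/3)·(-1)^n + (5/6)·2^n + (7/2)·(-2)^n.
At n = 9: a_9 = -1364.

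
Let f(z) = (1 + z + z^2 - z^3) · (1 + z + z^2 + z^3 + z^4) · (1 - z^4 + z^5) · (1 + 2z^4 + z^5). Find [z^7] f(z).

(1 + z + z^2 - z^3) has coefficients 1,1,1,-1 for degrees 0…3.
(1 + z + z^2 + z^3 + z^4) has coefficients 1,1,1,1,1,0,0,0 for degrees 0…7.
Multiplying by (1 - z^4 + z^5) gives running coefficients 1,1,1,1,0,0,0,0 for degrees 0…7.
Finally multiplying by (1 + 2z^4 + z^5), the product of all factors after the first has coefficients 1,1,1,1,2,3,3,3 for degrees 0…7.
[z^7] = 1·3 + 1·3 + 1·3 − 1·2 = 7.

7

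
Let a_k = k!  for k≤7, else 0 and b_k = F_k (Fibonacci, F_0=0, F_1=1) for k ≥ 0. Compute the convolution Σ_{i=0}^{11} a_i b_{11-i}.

This is [x^11] in the product of the two ordinary generating functions.
Σ = 1·89 + 1·55 + 2·34 + 6·21 + 24·13 + 120·8 + 720·5 + 5040·3 + 0·2 + 0·1 + 0·1 + 0·0 = 20330.

20330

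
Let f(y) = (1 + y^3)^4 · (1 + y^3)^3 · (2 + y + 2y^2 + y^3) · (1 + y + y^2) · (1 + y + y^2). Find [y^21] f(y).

(1 + y^3)^4 has coefficients 1,0,0,4,0,0,6,0,0,4,0,0,1 for degrees 0…12.
(1 + y^3)^3 has coefficients 1,0,0,3,0,0,3,0,0,1,0,0,0,0,0,0,0,0,0,0,0,0 for degrees 0…21.
Multiplying by (2 + y + 2y^2 + y^3) gives running coefficients 2,1,2,7,3,6,9,3,6,5,1,2,1,0,0,0,0,0,0,0,0,0 for degrees 0…21.
Multiplying by (1 + y + y^2) gives running coefficients 2,3,5,10,12,16,18,18,18,14,12,8,4,3,1,0,0,0,0,0,0,0 for degrees 0…21.
Finally multiplying by (1 + y + y^2), the product of all factors after the first has coefficients 2,5,10,18,27,38,46,52,54,50,44,34,24,15,8,4,1,0,0,0,0,0 for degrees 0…21.
[y^21] = 1·0 + 4·0 + 6·4 + 4·24 + 1·50 = 170.

170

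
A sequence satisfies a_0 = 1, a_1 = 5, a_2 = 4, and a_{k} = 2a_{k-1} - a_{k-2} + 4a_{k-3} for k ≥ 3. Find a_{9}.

1793

The ordinary generating function has denominator 1 - 2y + y^2 - 4y^3.
Iterating the recurrence: a_0,…,a_{9} = 1, 5, 4, 7, 30, 69, 136, 323, 786, 1793.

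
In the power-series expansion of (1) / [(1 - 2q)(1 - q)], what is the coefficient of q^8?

Partial fractions give a closed form: a_n = (2)·2^n + (-1)·1^n.
At n = 8: a_8 = 511.

511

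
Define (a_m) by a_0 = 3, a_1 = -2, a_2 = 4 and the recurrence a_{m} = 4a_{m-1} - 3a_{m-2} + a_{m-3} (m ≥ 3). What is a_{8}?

The ordinary generating function has denominator 1 - 4t + 3t^2 - t^3.
Iterating the recurrence: a_0,…,a_{8} = 3, -2, 4, 25, 86, 273, 859, 2703, 8508.

8508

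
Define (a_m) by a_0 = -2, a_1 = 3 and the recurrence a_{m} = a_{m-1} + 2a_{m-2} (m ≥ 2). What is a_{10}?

The ordinary generating function has denominator 1 - y - 2y^2.
Iterating the recurrence: a_0,…,a_{10} = -2, 3, -1, 5, 3, 13, 19, 45, 83, 173, 339.

339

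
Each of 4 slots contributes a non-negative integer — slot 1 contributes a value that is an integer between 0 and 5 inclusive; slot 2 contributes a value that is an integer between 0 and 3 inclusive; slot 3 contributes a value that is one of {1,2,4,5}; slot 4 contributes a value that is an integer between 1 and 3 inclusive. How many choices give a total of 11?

The generating function for the choices is (1 + x + x² + x³ + x⁴ + x⁵)·(1 + x + x² + x³)·(x + x² + x⁴ + x⁵)·(x + x² + x³); the count is [x¹¹].
(1 + x + x² + x³ + x⁴ + x⁵) has coefficients 1,1,1,1,1,1 for degrees 0…5.
(1 + x + x² + x³) has coefficients 1,1,1,1,0,0,0,0,0,0,0,0 for degrees 0…11.
Multiplying by (x + x² + x⁴ + x⁵) gives running coefficients 0,1,2,2,3,3,2,2,1,0,0,0 for degrees 0…11.
Finally multiplying by (x + x² + x³), the product of all factors after the first has coefficients 0,0,1,3,5,7,8,8,7,5,3,1 for degrees 0…11.
[x¹¹] = 1·1 + 1·3 + 1·5 + 1·7 + 1·8 + 1·8 = 32.

32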